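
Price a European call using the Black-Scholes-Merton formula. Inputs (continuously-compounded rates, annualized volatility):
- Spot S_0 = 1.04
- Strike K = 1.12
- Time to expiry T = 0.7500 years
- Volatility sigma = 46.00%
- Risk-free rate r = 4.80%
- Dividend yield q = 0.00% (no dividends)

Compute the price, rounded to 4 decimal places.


d1 = (ln(S/K) + (r - q + 0.5*sigma^2) * T) / (sigma * sqrt(T)) = 0.10352650
d2 = d1 - sigma * sqrt(T) = -0.29484518
exp(-rT) = 0.96464029; exp(-qT) = 1.00000000
C = S_0 * exp(-qT) * N(d1) - K * exp(-rT) * N(d2)
N(d1) = 0.54122744; N(d2) = 0.38405607
C = 1.0400 * 1.00000000 * 0.54122744 - 1.1200 * 0.96464029 * 0.38405607 = 0.1479

Answer: Price = 0.1479


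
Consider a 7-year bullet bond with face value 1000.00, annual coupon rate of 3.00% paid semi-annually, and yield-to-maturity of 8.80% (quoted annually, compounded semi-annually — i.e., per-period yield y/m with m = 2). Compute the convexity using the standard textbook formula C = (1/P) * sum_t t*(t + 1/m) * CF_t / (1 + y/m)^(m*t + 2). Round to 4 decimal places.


Coupon per period c = face * coupon_rate / m = 15.000000
Periods per year m = 2; per-period yield y/m = 0.044000
Number of cashflows N = 14
Cashflows (t years, CF_t, discount factor 1/(1+y/m)^(m*t), PV):
  t = 0.5000: CF_t = 15.000000, DF = 0.957854, PV = 14.367816
  t = 1.0000: CF_t = 15.000000, DF = 0.917485, PV = 13.762276
  t = 1.5000: CF_t = 15.000000, DF = 0.878817, PV = 13.182257
  t = 2.0000: CF_t = 15.000000, DF = 0.841779, PV = 12.626683
  t = 2.5000: CF_t = 15.000000, DF = 0.806302, PV = 12.094524
  t = 3.0000: CF_t = 15.000000, DF = 0.772320, PV = 11.584793
  t = 3.5000: CF_t = 15.000000, DF = 0.739770, PV = 11.096545
  t = 4.0000: CF_t = 15.000000, DF = 0.708592, PV = 10.628874
  t = 4.5000: CF_t = 15.000000, DF = 0.678728, PV = 10.180914
  t = 5.0000: CF_t = 15.000000, DF = 0.650122, PV = 9.751833
  t = 5.5000: CF_t = 15.000000, DF = 0.622722, PV = 9.340837
  t = 6.0000: CF_t = 15.000000, DF = 0.596477, PV = 8.947161
  t = 6.5000: CF_t = 15.000000, DF = 0.571339, PV = 8.570078
  t = 7.0000: CF_t = 1015.000000, DF = 0.547259, PV = 555.468021
Price P = sum_t PV_t = 701.602611
Convexity numerator sum_t t*(t + 1/m) * CF_t / (1+y/m)^(m*t + 2):
  t = 0.5000: term = 6.591128
  t = 1.0000: term = 18.940024
  t = 1.5000: term = 36.283571
  t = 2.0000: term = 57.923964
  t = 2.5000: term = 83.224086
  t = 3.0000: term = 111.603180
  t = 3.5000: term = 142.532797
  t = 4.0000: term = 175.533001
  t = 4.5000: term = 210.168823
  t = 5.0000: term = 246.046940
  t = 5.5000: term = 282.812575
  t = 6.0000: term = 320.146593
  t = 6.5000: term = 357.762796
  t = 7.0000: term = 26755.764641
Convexity = (1/P) * sum = 28805.334118 / 701.602611 = 41.056481

Answer: Convexity = 41.0565


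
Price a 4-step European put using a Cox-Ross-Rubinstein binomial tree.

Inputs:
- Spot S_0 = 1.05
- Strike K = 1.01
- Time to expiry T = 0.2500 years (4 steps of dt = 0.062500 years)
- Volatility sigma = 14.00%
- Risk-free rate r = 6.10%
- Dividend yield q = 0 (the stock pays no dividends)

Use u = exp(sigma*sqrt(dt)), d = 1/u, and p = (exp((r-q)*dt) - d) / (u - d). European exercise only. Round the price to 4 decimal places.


dt = T/N = 0.062500
u = exp(sigma*sqrt(dt)) = 1.035620; d = 1/u = 0.965605
p = (exp((r-q)*dt) - d) / (u - d) = 0.545808
Discount per step: exp(-r*dt) = 0.996195
Stock lattice S(k, i) with i counting down-moves:
  k=0: S(0,0) = 1.0500
  k=1: S(1,0) = 1.0874; S(1,1) = 1.0139
  k=2: S(2,0) = 1.1261; S(2,1) = 1.0500; S(2,2) = 0.9790
  k=3: S(3,0) = 1.1662; S(3,1) = 1.0874; S(3,2) = 1.0139; S(3,3) = 0.9453
  k=4: S(4,0) = 1.2078; S(4,1) = 1.1261; S(4,2) = 1.0500; S(4,3) = 0.9790; S(4,4) = 0.9128
Terminal payoffs V(N, i) = max(K - S_T, 0):
  V(4,0) = 0.000000; V(4,1) = 0.000000; V(4,2) = 0.000000; V(4,3) = 0.030986; V(4,4) = 0.097174
Backward induction: V(k, i) = exp(-r*dt) * [p * V(k+1, i) + (1-p) * V(k+1, i+1)].
  V(3,0) = exp(-r*dt) * [p*0.000000 + (1-p)*0.000000] = 0.000000
  V(3,1) = exp(-r*dt) * [p*0.000000 + (1-p)*0.000000] = 0.000000
  V(3,2) = exp(-r*dt) * [p*0.000000 + (1-p)*0.030986] = 0.014020
  V(3,3) = exp(-r*dt) * [p*0.030986 + (1-p)*0.097174] = 0.060816
  V(2,0) = exp(-r*dt) * [p*0.000000 + (1-p)*0.000000] = 0.000000
  V(2,1) = exp(-r*dt) * [p*0.000000 + (1-p)*0.014020] = 0.006344
  V(2,2) = exp(-r*dt) * [p*0.014020 + (1-p)*0.060816] = 0.035140
  V(1,0) = exp(-r*dt) * [p*0.000000 + (1-p)*0.006344] = 0.002870
  V(1,1) = exp(-r*dt) * [p*0.006344 + (1-p)*0.035140] = 0.019349
  V(0,0) = exp(-r*dt) * [p*0.002870 + (1-p)*0.019349] = 0.010315

Answer: Price = V(0,0) = 0.0103


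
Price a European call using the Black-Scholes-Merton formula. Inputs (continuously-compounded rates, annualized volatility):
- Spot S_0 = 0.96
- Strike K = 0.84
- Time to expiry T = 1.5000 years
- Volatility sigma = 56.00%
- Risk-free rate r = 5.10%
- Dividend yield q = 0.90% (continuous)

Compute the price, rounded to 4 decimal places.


Answer: Price = 0.3250

Derivation:
d1 = (ln(S/K) + (r - q + 0.5*sigma^2) * T) / (sigma * sqrt(T)) = 0.62947715
d2 = d1 - sigma * sqrt(T) = -0.05637997
exp(-rT) = 0.92635291; exp(-qT) = 0.98659072
C = S_0 * exp(-qT) * N(d1) - K * exp(-rT) * N(d2)
N(d1) = 0.73548164; N(d2) = 0.47751955
C = 0.9600 * 0.98659072 * 0.73548164 - 0.8400 * 0.92635291 * 0.47751955 = 0.3250


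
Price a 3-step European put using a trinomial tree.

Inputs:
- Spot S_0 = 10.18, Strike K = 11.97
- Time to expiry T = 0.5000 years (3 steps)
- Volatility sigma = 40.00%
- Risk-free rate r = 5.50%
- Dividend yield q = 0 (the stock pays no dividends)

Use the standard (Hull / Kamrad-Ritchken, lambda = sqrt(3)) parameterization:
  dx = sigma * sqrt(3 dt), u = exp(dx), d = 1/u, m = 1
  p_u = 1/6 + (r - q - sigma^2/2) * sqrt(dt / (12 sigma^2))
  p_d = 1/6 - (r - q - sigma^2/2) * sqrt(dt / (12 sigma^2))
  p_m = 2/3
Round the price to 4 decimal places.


dt = T/N = 0.166667; dx = sigma*sqrt(3*dt) = 0.282843
u = exp(dx) = 1.326896; d = 1/u = 0.753638
p_u = 0.159301, p_m = 0.666667, p_d = 0.174032
Discount per step: exp(-r*dt) = 0.990875
Stock lattice S(k, j) with j the centered position index:
  k=0: S(0,+0) = 10.1800
  k=1: S(1,-1) = 7.6720; S(1,+0) = 10.1800; S(1,+1) = 13.5078
  k=2: S(2,-2) = 5.7819; S(2,-1) = 7.6720; S(2,+0) = 10.1800; S(2,+1) = 13.5078; S(2,+2) = 17.9235
  k=3: S(3,-3) = 4.3575; S(3,-2) = 5.7819; S(3,-1) = 7.6720; S(3,+0) = 10.1800; S(3,+1) = 13.5078; S(3,+2) = 17.9235; S(3,+3) = 23.7826
Terminal payoffs V(N, j) = max(K - S_T, 0):
  V(3,-3) = 7.612507; V(3,-2) = 6.188058; V(3,-1) = 4.297962; V(3,+0) = 1.790000; V(3,+1) = 0.000000; V(3,+2) = 0.000000; V(3,+3) = 0.000000
Backward induction: V(k, j) = exp(-r*dt) * [p_u * V(k+1, j+1) + p_m * V(k+1, j) + p_d * V(k+1, j-1)]
  V(2,-2) = exp(-r*dt) * [p_u*4.297962 + p_m*6.188058 + p_d*7.612507] = 6.078885
  V(2,-1) = exp(-r*dt) * [p_u*1.790000 + p_m*4.297962 + p_d*6.188058] = 4.188805
  V(2,+0) = exp(-r*dt) * [p_u*0.000000 + p_m*1.790000 + p_d*4.297962] = 1.923604
  V(2,+1) = exp(-r*dt) * [p_u*0.000000 + p_m*0.000000 + p_d*1.790000] = 0.308675
  V(2,+2) = exp(-r*dt) * [p_u*0.000000 + p_m*0.000000 + p_d*0.000000] = 0.000000
  V(1,-1) = exp(-r*dt) * [p_u*1.923604 + p_m*4.188805 + p_d*6.078885] = 4.118961
  V(1,+0) = exp(-r*dt) * [p_u*0.308675 + p_m*1.923604 + p_d*4.188805] = 2.041760
  V(1,+1) = exp(-r*dt) * [p_u*0.000000 + p_m*0.308675 + p_d*1.923604] = 0.535620
  V(0,+0) = exp(-r*dt) * [p_u*0.535620 + p_m*2.041760 + p_d*4.118961] = 2.143591

Answer: Price = V(0,0) = 2.1436


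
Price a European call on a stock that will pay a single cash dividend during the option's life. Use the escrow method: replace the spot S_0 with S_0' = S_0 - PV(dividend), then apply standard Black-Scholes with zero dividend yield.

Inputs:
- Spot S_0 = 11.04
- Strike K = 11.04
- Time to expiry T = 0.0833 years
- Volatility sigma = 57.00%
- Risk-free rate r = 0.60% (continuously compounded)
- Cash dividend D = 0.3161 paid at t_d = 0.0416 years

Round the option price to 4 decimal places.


Answer: Price = 0.5686

Derivation:
PV(D) = D * exp(-r * t_d) = 0.3161 * 0.99975043 = 0.31602111
S_0' = S_0 - PV(D) = 11.0400 - 0.31602111 = 10.72397889
d1 = (ln(S_0'/K) + (r + sigma^2/2)*T) / (sigma*sqrt(T)) = -0.09124509
d2 = d1 - sigma*sqrt(T) = -0.25575700
exp(-rT) = 0.99950032
N(d1) = 0.46364892; N(d2) = 0.39906924
C = S_0' * N(d1) - K * exp(-rT) * N(d2) = 10.72397889 * 0.46364892 - 11.0400 * 0.99950032 * 0.39906924 = 0.5686


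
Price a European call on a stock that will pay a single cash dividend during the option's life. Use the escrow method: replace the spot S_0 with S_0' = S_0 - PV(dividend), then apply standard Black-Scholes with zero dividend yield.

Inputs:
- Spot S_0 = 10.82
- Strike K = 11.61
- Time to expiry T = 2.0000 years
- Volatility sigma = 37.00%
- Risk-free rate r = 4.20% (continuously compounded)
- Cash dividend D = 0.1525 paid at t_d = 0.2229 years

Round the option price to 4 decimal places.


Answer: Price = 2.1997

Derivation:
PV(D) = D * exp(-r * t_d) = 0.1525 * 0.99068189 = 0.15107899
S_0' = S_0 - PV(D) = 10.8200 - 0.15107899 = 10.66892101
d1 = (ln(S_0'/K) + (r + sigma^2/2)*T) / (sigma*sqrt(T)) = 0.26061307
d2 = d1 - sigma*sqrt(T) = -0.26264594
exp(-rT) = 0.91943126
N(d1) = 0.60280455; N(d2) = 0.39641174
C = S_0' * N(d1) - K * exp(-rT) * N(d2) = 10.66892101 * 0.60280455 - 11.6100 * 0.91943126 * 0.39641174 = 2.1997


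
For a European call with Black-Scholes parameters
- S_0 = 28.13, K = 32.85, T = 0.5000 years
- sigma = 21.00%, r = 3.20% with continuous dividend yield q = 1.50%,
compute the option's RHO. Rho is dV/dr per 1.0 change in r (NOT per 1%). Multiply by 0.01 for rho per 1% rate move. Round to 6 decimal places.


d1 = -0.9131113813; d2 = -1.0616038053
phi(d1) = 0.2629412304; exp(-qT) = 0.9925280548; exp(-rT) = 0.9841273201
N(d2) = 0.1442077927
Rho = K*T*exp(-rT)*N(d2) = 32.8500 * 0.5000 * 0.9841273201 * 0.1442077927 = 2.331017

Answer: Rho = 2.331017


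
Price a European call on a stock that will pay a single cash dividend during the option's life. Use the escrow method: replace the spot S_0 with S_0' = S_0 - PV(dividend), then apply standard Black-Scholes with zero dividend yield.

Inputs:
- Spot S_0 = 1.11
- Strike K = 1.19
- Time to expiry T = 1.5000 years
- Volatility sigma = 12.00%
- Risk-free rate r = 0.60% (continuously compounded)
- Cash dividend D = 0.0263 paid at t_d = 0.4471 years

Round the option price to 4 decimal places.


PV(D) = D * exp(-r * t_d) = 0.0263 * 0.99732099 = 0.02622954
S_0' = S_0 - PV(D) = 1.1100 - 0.02622954 = 1.08377046
d1 = (ln(S_0'/K) + (r + sigma^2/2)*T) / (sigma*sqrt(T)) = -0.50151385
d2 = d1 - sigma*sqrt(T) = -0.64848323
exp(-rT) = 0.99104038
N(d1) = 0.30800477; N(d2) = 0.25833623
C = S_0' * N(d1) - K * exp(-rT) * N(d2) = 1.08377046 * 0.30800477 - 1.1900 * 0.99104038 * 0.25833623 = 0.0291

Answer: Price = 0.0291


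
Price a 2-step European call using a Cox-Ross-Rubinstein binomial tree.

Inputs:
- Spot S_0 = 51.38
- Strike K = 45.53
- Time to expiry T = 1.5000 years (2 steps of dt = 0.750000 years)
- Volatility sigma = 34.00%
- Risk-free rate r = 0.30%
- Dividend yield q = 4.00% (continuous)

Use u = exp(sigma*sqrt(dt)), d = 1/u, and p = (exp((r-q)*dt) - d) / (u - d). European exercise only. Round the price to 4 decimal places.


Answer: Price = V(0,0) = 9.5511

Derivation:
dt = T/N = 0.750000
u = exp(sigma*sqrt(dt)) = 1.342386; d = 1/u = 0.744942
p = (exp((r-q)*dt) - d) / (u - d) = 0.381106
Discount per step: exp(-r*dt) = 0.997753
Stock lattice S(k, i) with i counting down-moves:
  k=0: S(0,0) = 51.3800
  k=1: S(1,0) = 68.9718; S(1,1) = 38.2751
  k=2: S(2,0) = 92.5868; S(2,1) = 51.3800; S(2,2) = 28.5128
Terminal payoffs V(N, i) = max(S_T - K, 0):
  V(2,0) = 47.056771; V(2,1) = 5.850000; V(2,2) = 0.000000
Backward induction: V(k, i) = exp(-r*dt) * [p * V(k+1, i) + (1-p) * V(k+1, i+1)].
  V(1,0) = exp(-r*dt) * [p*47.056771 + (1-p)*5.850000] = 21.505696
  V(1,1) = exp(-r*dt) * [p*5.850000 + (1-p)*0.000000] = 2.224458
  V(0,0) = exp(-r*dt) * [p*21.505696 + (1-p)*2.224458] = 9.551135


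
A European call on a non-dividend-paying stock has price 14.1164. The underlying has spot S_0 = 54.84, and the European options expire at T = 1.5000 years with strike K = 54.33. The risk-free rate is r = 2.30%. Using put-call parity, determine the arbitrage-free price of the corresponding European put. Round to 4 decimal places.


Put-call parity: C - P = S_0 * exp(-qT) - K * exp(-rT).
S_0 * exp(-qT) = 54.8400 * 1.00000000 = 54.84000000
K * exp(-rT) = 54.3300 * 0.96608834 = 52.48757950
P = C - S*exp(-qT) + K*exp(-rT)
P = 14.1164 - 54.84000000 + 52.48757950 = 11.7640

Answer: Put price = 11.7640


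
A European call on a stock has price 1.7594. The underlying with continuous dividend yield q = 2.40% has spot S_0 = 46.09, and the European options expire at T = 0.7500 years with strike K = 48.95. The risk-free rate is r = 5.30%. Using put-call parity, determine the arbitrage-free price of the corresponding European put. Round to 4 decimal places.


Answer: Put price = 3.5340

Derivation:
Put-call parity: C - P = S_0 * exp(-qT) - K * exp(-rT).
S_0 * exp(-qT) = 46.0900 * 0.98216103 = 45.26780198
K * exp(-rT) = 48.9500 * 0.96102967 = 47.04240218
P = C - S*exp(-qT) + K*exp(-rT)
P = 1.7594 - 45.26780198 + 47.04240218 = 3.5340


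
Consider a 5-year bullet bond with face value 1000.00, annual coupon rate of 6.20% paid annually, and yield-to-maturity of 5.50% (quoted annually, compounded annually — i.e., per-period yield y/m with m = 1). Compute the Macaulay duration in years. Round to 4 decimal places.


Answer: Macaulay duration = 4.4584 years

Derivation:
Coupon per period c = face * coupon_rate / m = 62.000000
Periods per year m = 1; per-period yield y/m = 0.055000
Number of cashflows N = 5
Cashflows (t years, CF_t, discount factor 1/(1+y/m)^(m*t), PV):
  t = 1.0000: CF_t = 62.000000, DF = 0.947867, PV = 58.767773
  t = 2.0000: CF_t = 62.000000, DF = 0.898452, PV = 55.704050
  t = 3.0000: CF_t = 62.000000, DF = 0.851614, PV = 52.800047
  t = 4.0000: CF_t = 62.000000, DF = 0.807217, PV = 50.047438
  t = 5.0000: CF_t = 1062.000000, DF = 0.765134, PV = 812.572684
Price P = sum_t PV_t = 1029.891991
Macaulay numerator sum_t t * PV_t:
  t * PV_t at t = 1.0000: 58.767773
  t * PV_t at t = 2.0000: 111.408100
  t * PV_t at t = 3.0000: 158.400142
  t * PV_t at t = 4.0000: 200.189752
  t * PV_t at t = 5.0000: 4062.863419
Macaulay duration D = (sum_t t * PV_t) / P = 4591.629185 / 1029.891991 = 4.458360


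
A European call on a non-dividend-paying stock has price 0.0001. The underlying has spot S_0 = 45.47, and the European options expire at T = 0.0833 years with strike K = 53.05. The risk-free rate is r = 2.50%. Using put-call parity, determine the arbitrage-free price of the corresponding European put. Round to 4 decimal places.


Put-call parity: C - P = S_0 * exp(-qT) - K * exp(-rT).
S_0 * exp(-qT) = 45.4700 * 1.00000000 = 45.47000000
K * exp(-rT) = 53.0500 * 0.99791967 = 52.93963833
P = C - S*exp(-qT) + K*exp(-rT)
P = 0.0001 - 45.47000000 + 52.93963833 = 7.4697

Answer: Put price = 7.4697


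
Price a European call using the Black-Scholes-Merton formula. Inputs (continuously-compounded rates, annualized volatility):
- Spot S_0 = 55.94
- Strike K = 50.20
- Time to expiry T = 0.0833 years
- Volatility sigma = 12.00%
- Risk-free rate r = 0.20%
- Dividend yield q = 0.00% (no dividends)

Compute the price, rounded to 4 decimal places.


Answer: Price = 5.7488

Derivation:
d1 = (ln(S/K) + (r - q + 0.5*sigma^2) * T) / (sigma * sqrt(T)) = 3.14808415
d2 = d1 - sigma * sqrt(T) = 3.11345006
exp(-rT) = 0.99983341; exp(-qT) = 1.00000000
C = S_0 * exp(-qT) * N(d1) - K * exp(-rT) * N(d2)
N(d1) = 0.99917828; N(d2) = 0.99907543
C = 55.9400 * 1.00000000 * 0.99917828 - 50.2000 * 0.99983341 * 0.99907543 = 5.7488


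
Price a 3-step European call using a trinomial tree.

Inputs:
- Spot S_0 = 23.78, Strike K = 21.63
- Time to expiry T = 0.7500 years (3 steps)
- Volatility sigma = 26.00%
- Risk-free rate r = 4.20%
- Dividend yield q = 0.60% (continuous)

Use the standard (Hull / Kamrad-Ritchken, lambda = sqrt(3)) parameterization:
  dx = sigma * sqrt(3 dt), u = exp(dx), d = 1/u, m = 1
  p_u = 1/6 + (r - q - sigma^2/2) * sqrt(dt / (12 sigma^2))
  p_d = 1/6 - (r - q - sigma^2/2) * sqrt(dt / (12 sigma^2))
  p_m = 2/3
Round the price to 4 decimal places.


Answer: Price = V(0,0) = 3.6997

Derivation:
dt = T/N = 0.250000; dx = sigma*sqrt(3*dt) = 0.225167
u = exp(dx) = 1.252531; d = 1/u = 0.798383
p_u = 0.167888, p_m = 0.666667, p_d = 0.165445
Discount per step: exp(-r*dt) = 0.989555
Stock lattice S(k, j) with j the centered position index:
  k=0: S(0,+0) = 23.7800
  k=1: S(1,-1) = 18.9856; S(1,+0) = 23.7800; S(1,+1) = 29.7852
  k=2: S(2,-2) = 15.1577; S(2,-1) = 18.9856; S(2,+0) = 23.7800; S(2,+1) = 29.7852; S(2,+2) = 37.3069
  k=3: S(3,-3) = 12.1017; S(3,-2) = 15.1577; S(3,-1) = 18.9856; S(3,+0) = 23.7800; S(3,+1) = 29.7852; S(3,+2) = 37.3069; S(3,+3) = 46.7281
Terminal payoffs V(N, j) = max(S_T - K, 0):
  V(3,-3) = 0.000000; V(3,-2) = 0.000000; V(3,-1) = 0.000000; V(3,+0) = 2.150000; V(3,+1) = 8.155196; V(3,+2) = 15.676893; V(3,+3) = 25.098054
Backward induction: V(k, j) = exp(-r*dt) * [p_u * V(k+1, j+1) + p_m * V(k+1, j) + p_d * V(k+1, j-1)]
  V(2,-2) = exp(-r*dt) * [p_u*0.000000 + p_m*0.000000 + p_d*0.000000] = 0.000000
  V(2,-1) = exp(-r*dt) * [p_u*2.150000 + p_m*0.000000 + p_d*0.000000] = 0.357189
  V(2,+0) = exp(-r*dt) * [p_u*8.155196 + p_m*2.150000 + p_d*0.000000] = 2.773221
  V(2,+1) = exp(-r*dt) * [p_u*15.676893 + p_m*8.155196 + p_d*2.150000] = 8.336473
  V(2,+2) = exp(-r*dt) * [p_u*25.098054 + p_m*15.676893 + p_d*8.155196] = 15.846894
  V(1,-1) = exp(-r*dt) * [p_u*2.773221 + p_m*0.357189 + p_d*0.000000] = 0.696366
  V(1,+0) = exp(-r*dt) * [p_u*8.336473 + p_m*2.773221 + p_d*0.357189] = 3.272955
  V(1,+1) = exp(-r*dt) * [p_u*15.846894 + p_m*8.336473 + p_d*2.773221] = 8.586336
  V(0,+0) = exp(-r*dt) * [p_u*8.586336 + p_m*3.272955 + p_d*0.696366] = 3.699672


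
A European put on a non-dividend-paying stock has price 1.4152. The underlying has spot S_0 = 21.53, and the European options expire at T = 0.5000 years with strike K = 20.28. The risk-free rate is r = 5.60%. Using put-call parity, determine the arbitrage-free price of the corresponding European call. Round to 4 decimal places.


Answer: Call price = 3.2252

Derivation:
Put-call parity: C - P = S_0 * exp(-qT) - K * exp(-rT).
S_0 * exp(-qT) = 21.5300 * 1.00000000 = 21.53000000
K * exp(-rT) = 20.2800 * 0.97238837 = 19.72003608
C = P + S*exp(-qT) - K*exp(-rT)
C = 1.4152 + 21.53000000 - 19.72003608 = 3.2252


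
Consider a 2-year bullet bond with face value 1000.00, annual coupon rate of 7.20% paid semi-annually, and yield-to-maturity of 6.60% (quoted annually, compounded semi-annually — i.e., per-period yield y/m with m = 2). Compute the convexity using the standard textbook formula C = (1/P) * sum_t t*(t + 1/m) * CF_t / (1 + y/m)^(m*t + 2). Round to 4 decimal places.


Coupon per period c = face * coupon_rate / m = 36.000000
Periods per year m = 2; per-period yield y/m = 0.033000
Number of cashflows N = 4
Cashflows (t years, CF_t, discount factor 1/(1+y/m)^(m*t), PV):
  t = 0.5000: CF_t = 36.000000, DF = 0.968054, PV = 34.849952
  t = 1.0000: CF_t = 36.000000, DF = 0.937129, PV = 33.736642
  t = 1.5000: CF_t = 36.000000, DF = 0.907192, PV = 32.658899
  t = 2.0000: CF_t = 1036.000000, DF = 0.878211, PV = 909.826264
Price P = sum_t PV_t = 1011.071756
Convexity numerator sum_t t*(t + 1/m) * CF_t / (1+y/m)^(m*t + 2):
  t = 0.5000: term = 16.329449
  t = 1.0000: term = 47.423377
  t = 1.5000: term = 91.816799
  t = 2.0000: term = 4263.122681
Convexity = (1/P) * sum = 4418.692306 / 1011.071756 = 4.370305

Answer: Convexity = 4.3703


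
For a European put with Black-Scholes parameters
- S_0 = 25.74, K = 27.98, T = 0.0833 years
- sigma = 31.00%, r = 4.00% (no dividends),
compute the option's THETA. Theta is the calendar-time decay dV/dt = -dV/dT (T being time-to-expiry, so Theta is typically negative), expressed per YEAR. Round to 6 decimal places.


d1 = -0.8506540505; d2 = -0.9401254425
phi(d1) = 0.2778303259; exp(-qT) = 1.0000000000; exp(-rT) = 0.9966735450
Theta = -S*exp(-qT)*phi(d1)*sigma/(2*sqrt(T)) + r*K*exp(-rT)*N(-d2) - q*S*exp(-qT)*N(-d1)
N(-d1) = 0.8025192225; N(-d2) = 0.8264233902; sqrt(T) = 0.2886173938
Term 1 = -25.7400 * 1.0000000000 * 0.2778303259 * 0.3100 / (2 * 0.2886173938) = -3.8405850619
Term 2 = 0.0400 * 27.9800 * 0.9966735450 * 0.8264233902 = 0.9218563101
Term 3 = 0 (no dividend yield, q = 0)
Theta = -3.8405850619 + (0.9218563101) + (0.0000000000) = -2.918729

Answer: Theta = -2.918729


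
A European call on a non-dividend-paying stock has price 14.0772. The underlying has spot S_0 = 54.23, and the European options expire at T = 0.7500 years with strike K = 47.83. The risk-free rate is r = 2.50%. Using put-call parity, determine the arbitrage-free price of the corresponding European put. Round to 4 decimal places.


Put-call parity: C - P = S_0 * exp(-qT) - K * exp(-rT).
S_0 * exp(-qT) = 54.2300 * 1.00000000 = 54.23000000
K * exp(-rT) = 47.8300 * 0.98142469 = 46.94154281
P = C - S*exp(-qT) + K*exp(-rT)
P = 14.0772 - 54.23000000 + 46.94154281 = 6.7887

Answer: Put price = 6.7887


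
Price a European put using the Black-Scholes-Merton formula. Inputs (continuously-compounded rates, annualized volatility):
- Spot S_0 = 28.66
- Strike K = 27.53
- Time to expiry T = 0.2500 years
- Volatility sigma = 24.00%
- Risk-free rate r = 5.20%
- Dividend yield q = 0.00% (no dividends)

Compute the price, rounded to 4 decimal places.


Answer: Price = 0.7220

Derivation:
d1 = (ln(S/K) + (r - q + 0.5*sigma^2) * T) / (sigma * sqrt(T)) = 0.50355086
d2 = d1 - sigma * sqrt(T) = 0.38355086
exp(-rT) = 0.98708414; exp(-qT) = 1.00000000
P = K * exp(-rT) * N(-d2) - S_0 * exp(-qT) * N(-d1)
N(-d1) = 0.30728852; N(-d2) = 0.35065568
P = 27.5300 * 0.98708414 * 0.35065568 - 28.6600 * 1.00000000 * 0.30728852 = 0.7220


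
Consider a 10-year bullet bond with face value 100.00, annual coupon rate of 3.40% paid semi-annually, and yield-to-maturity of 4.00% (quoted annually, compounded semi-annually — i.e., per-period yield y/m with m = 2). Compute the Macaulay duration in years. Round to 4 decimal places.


Answer: Macaulay duration = 8.5155 years

Derivation:
Coupon per period c = face * coupon_rate / m = 1.700000
Periods per year m = 2; per-period yield y/m = 0.020000
Number of cashflows N = 20
Cashflows (t years, CF_t, discount factor 1/(1+y/m)^(m*t), PV):
  t = 0.5000: CF_t = 1.700000, DF = 0.980392, PV = 1.666667
  t = 1.0000: CF_t = 1.700000, DF = 0.961169, PV = 1.633987
  t = 1.5000: CF_t = 1.700000, DF = 0.942322, PV = 1.601948
  t = 2.0000: CF_t = 1.700000, DF = 0.923845, PV = 1.570537
  t = 2.5000: CF_t = 1.700000, DF = 0.905731, PV = 1.539742
  t = 3.0000: CF_t = 1.700000, DF = 0.887971, PV = 1.509551
  t = 3.5000: CF_t = 1.700000, DF = 0.870560, PV = 1.479952
  t = 4.0000: CF_t = 1.700000, DF = 0.853490, PV = 1.450934
  t = 4.5000: CF_t = 1.700000, DF = 0.836755, PV = 1.422484
  t = 5.0000: CF_t = 1.700000, DF = 0.820348, PV = 1.394592
  t = 5.5000: CF_t = 1.700000, DF = 0.804263, PV = 1.367247
  t = 6.0000: CF_t = 1.700000, DF = 0.788493, PV = 1.340438
  t = 6.5000: CF_t = 1.700000, DF = 0.773033, PV = 1.314155
  t = 7.0000: CF_t = 1.700000, DF = 0.757875, PV = 1.288388
  t = 7.5000: CF_t = 1.700000, DF = 0.743015, PV = 1.263125
  t = 8.0000: CF_t = 1.700000, DF = 0.728446, PV = 1.238358
  t = 8.5000: CF_t = 1.700000, DF = 0.714163, PV = 1.214076
  t = 9.0000: CF_t = 1.700000, DF = 0.700159, PV = 1.190271
  t = 9.5000: CF_t = 1.700000, DF = 0.686431, PV = 1.166932
  t = 10.0000: CF_t = 101.700000, DF = 0.672971, PV = 68.441185
Price P = sum_t PV_t = 95.094570
Macaulay numerator sum_t t * PV_t:
  t * PV_t at t = 0.5000: 0.833333
  t * PV_t at t = 1.0000: 1.633987
  t * PV_t at t = 1.5000: 2.402922
  t * PV_t at t = 2.0000: 3.141074
  t * PV_t at t = 2.5000: 3.849356
  t * PV_t at t = 3.0000: 4.528654
  t * PV_t at t = 3.5000: 5.179833
  t * PV_t at t = 4.0000: 5.803735
  t * PV_t at t = 4.5000: 6.401178
  t * PV_t at t = 5.0000: 6.972961
  t * PV_t at t = 5.5000: 7.519859
  t * PV_t at t = 6.0000: 8.042630
  t * PV_t at t = 6.5000: 8.542009
  t * PV_t at t = 7.0000: 9.018713
  t * PV_t at t = 7.5000: 9.473438
  t * PV_t at t = 8.0000: 9.906863
  t * PV_t at t = 8.5000: 10.319649
  t * PV_t at t = 9.0000: 10.712438
  t * PV_t at t = 9.5000: 11.085857
  t * PV_t at t = 10.0000: 684.411846
Macaulay duration D = (sum_t t * PV_t) / P = 809.780335 / 95.094570 = 8.515527


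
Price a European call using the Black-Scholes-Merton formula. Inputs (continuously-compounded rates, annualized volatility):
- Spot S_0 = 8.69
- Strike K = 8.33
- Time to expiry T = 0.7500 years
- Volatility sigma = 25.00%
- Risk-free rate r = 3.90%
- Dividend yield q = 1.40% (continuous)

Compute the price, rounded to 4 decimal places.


d1 = (ln(S/K) + (r - q + 0.5*sigma^2) * T) / (sigma * sqrt(T)) = 0.39027485
d2 = d1 - sigma * sqrt(T) = 0.17376850
exp(-rT) = 0.97117364; exp(-qT) = 0.98955493
C = S_0 * exp(-qT) * N(d1) - K * exp(-rT) * N(d2)
N(d1) = 0.65183334; N(d2) = 0.56897630
C = 8.6900 * 0.98955493 * 0.65183334 - 8.3300 * 0.97117364 * 0.56897630 = 1.0023

Answer: Price = 1.0023


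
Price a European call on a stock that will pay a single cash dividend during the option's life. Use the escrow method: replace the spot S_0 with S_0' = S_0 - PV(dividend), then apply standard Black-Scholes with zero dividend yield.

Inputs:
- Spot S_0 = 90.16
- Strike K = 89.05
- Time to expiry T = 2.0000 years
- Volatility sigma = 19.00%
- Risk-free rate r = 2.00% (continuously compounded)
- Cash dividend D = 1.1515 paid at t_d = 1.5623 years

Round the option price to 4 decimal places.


Answer: Price = 11.1753

Derivation:
PV(D) = D * exp(-r * t_d) = 1.1515 * 0.96923711 = 1.11607653
S_0' = S_0 - PV(D) = 90.1600 - 1.11607653 = 89.04392347
d1 = (ln(S_0'/K) + (r + sigma^2/2)*T) / (sigma*sqrt(T)) = 0.28296091
d2 = d1 - sigma*sqrt(T) = 0.01426034
exp(-rT) = 0.96078944
N(d1) = 0.61139660; N(d2) = 0.50568886
C = S_0' * N(d1) - K * exp(-rT) * N(d2) = 89.04392347 * 0.61139660 - 89.0500 * 0.96078944 * 0.50568886 = 11.1753


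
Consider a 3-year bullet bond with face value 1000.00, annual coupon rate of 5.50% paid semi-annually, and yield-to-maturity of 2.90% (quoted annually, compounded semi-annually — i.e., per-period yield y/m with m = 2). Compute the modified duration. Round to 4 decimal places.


Coupon per period c = face * coupon_rate / m = 27.500000
Periods per year m = 2; per-period yield y/m = 0.014500
Number of cashflows N = 6
Cashflows (t years, CF_t, discount factor 1/(1+y/m)^(m*t), PV):
  t = 0.5000: CF_t = 27.500000, DF = 0.985707, PV = 27.106949
  t = 1.0000: CF_t = 27.500000, DF = 0.971619, PV = 26.719516
  t = 1.5000: CF_t = 27.500000, DF = 0.957732, PV = 26.337621
  t = 2.0000: CF_t = 27.500000, DF = 0.944043, PV = 25.961184
  t = 2.5000: CF_t = 27.500000, DF = 0.930550, PV = 25.590127
  t = 3.0000: CF_t = 1027.500000, DF = 0.917250, PV = 942.474313
Price P = sum_t PV_t = 1074.189709
First compute Macaulay numerator sum_t t * PV_t:
  t * PV_t at t = 0.5000: 13.553475
  t * PV_t at t = 1.0000: 26.719516
  t * PV_t at t = 1.5000: 39.506431
  t * PV_t at t = 2.0000: 51.922367
  t * PV_t at t = 2.5000: 63.975317
  t * PV_t at t = 3.0000: 2827.422939
Macaulay duration D = 3023.100045 / 1074.189709 = 2.814307
Modified duration = D / (1 + y/m) = 2.814307 / (1 + 0.014500) = 2.774083

Answer: Modified duration = 2.7741


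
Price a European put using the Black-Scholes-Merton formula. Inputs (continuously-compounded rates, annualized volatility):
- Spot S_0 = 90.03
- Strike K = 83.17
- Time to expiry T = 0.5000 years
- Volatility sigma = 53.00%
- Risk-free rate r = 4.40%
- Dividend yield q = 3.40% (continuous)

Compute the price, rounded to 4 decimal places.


Answer: Price = 9.3626

Derivation:
d1 = (ln(S/K) + (r - q + 0.5*sigma^2) * T) / (sigma * sqrt(T)) = 0.41220654
d2 = d1 - sigma * sqrt(T) = 0.03743995
exp(-rT) = 0.97824024; exp(-qT) = 0.98314368
P = K * exp(-rT) * N(-d2) - S_0 * exp(-qT) * N(-d1)
N(-d1) = 0.34009402; N(-d2) = 0.48506711
P = 83.1700 * 0.97824024 * 0.48506711 - 90.0300 * 0.98314368 * 0.34009402 = 9.3626


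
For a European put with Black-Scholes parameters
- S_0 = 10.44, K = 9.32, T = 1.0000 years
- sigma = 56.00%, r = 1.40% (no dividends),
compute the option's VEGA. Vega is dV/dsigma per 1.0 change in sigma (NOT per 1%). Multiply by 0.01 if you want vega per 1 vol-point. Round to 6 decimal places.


Answer: Vega = 3.661429

Derivation:
d1 = 0.5076463460; d2 = -0.0523536540
phi(d1) = 0.3507116372; exp(-qT) = 1.0000000000; exp(-rT) = 0.9860975443
Vega = S * exp(-qT) * phi(d1) * sqrt(T) = 10.4400 * 1.0000000000 * 0.3507116372 * 1.0000000000 = 3.661429


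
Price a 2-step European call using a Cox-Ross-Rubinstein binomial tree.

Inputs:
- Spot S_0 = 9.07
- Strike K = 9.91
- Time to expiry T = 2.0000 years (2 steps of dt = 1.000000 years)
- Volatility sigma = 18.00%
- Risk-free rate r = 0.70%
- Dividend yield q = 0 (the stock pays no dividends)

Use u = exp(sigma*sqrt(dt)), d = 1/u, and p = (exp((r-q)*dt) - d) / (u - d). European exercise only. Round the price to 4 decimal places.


dt = T/N = 1.000000
u = exp(sigma*sqrt(dt)) = 1.197217; d = 1/u = 0.835270
p = (exp((r-q)*dt) - d) / (u - d) = 0.474529
Discount per step: exp(-r*dt) = 0.993024
Stock lattice S(k, i) with i counting down-moves:
  k=0: S(0,0) = 9.0700
  k=1: S(1,0) = 10.8588; S(1,1) = 7.5759
  k=2: S(2,0) = 13.0003; S(2,1) = 9.0700; S(2,2) = 6.3279
Terminal payoffs V(N, i) = max(S_T - K, 0):
  V(2,0) = 3.090298; V(2,1) = 0.000000; V(2,2) = 0.000000
Backward induction: V(k, i) = exp(-r*dt) * [p * V(k+1, i) + (1-p) * V(k+1, i+1)].
  V(1,0) = exp(-r*dt) * [p*3.090298 + (1-p)*0.000000] = 1.456206
  V(1,1) = exp(-r*dt) * [p*0.000000 + (1-p)*0.000000] = 0.000000
  V(0,0) = exp(-r*dt) * [p*1.456206 + (1-p)*0.000000] = 0.686192

Answer: Price = V(0,0) = 0.6862


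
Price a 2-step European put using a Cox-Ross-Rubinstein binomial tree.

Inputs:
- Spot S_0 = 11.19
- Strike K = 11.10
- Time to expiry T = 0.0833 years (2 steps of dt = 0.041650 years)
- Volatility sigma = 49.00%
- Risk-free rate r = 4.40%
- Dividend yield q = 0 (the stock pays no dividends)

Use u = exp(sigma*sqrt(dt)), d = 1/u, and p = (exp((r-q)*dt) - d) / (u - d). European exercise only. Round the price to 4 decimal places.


Answer: Price = V(0,0) = 0.5139

Derivation:
dt = T/N = 0.041650
u = exp(sigma*sqrt(dt)) = 1.105172; d = 1/u = 0.904837
p = (exp((r-q)*dt) - d) / (u - d) = 0.484177
Discount per step: exp(-r*dt) = 0.998169
Stock lattice S(k, i) with i counting down-moves:
  k=0: S(0,0) = 11.1900
  k=1: S(1,0) = 12.3669; S(1,1) = 10.1251
  k=2: S(2,0) = 13.6675; S(2,1) = 11.1900; S(2,2) = 9.1616
Terminal payoffs V(N, i) = max(K - S_T, 0):
  V(2,0) = 0.000000; V(2,1) = 0.000000; V(2,2) = 1.938418
Backward induction: V(k, i) = exp(-r*dt) * [p * V(k+1, i) + (1-p) * V(k+1, i+1)].
  V(1,0) = exp(-r*dt) * [p*0.000000 + (1-p)*0.000000] = 0.000000
  V(1,1) = exp(-r*dt) * [p*0.000000 + (1-p)*1.938418] = 0.998051
  V(0,0) = exp(-r*dt) * [p*0.000000 + (1-p)*0.998051] = 0.513875


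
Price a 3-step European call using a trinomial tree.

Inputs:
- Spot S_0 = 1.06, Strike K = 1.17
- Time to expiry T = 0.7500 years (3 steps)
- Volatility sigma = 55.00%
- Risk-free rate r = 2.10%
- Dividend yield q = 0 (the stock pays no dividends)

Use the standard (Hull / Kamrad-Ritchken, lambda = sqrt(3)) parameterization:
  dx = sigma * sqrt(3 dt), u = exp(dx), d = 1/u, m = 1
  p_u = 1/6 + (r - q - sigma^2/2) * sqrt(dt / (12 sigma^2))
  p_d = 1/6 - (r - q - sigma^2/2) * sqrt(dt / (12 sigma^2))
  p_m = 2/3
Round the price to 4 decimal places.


Answer: Price = V(0,0) = 0.1609

Derivation:
dt = T/N = 0.250000; dx = sigma*sqrt(3*dt) = 0.476314
u = exp(dx) = 1.610128; d = 1/u = 0.621068
p_u = 0.132485, p_m = 0.666667, p_d = 0.200848
Discount per step: exp(-r*dt) = 0.994764
Stock lattice S(k, j) with j the centered position index:
  k=0: S(0,+0) = 1.0600
  k=1: S(1,-1) = 0.6583; S(1,+0) = 1.0600; S(1,+1) = 1.7067
  k=2: S(2,-2) = 0.4089; S(2,-1) = 0.6583; S(2,+0) = 1.0600; S(2,+1) = 1.7067; S(2,+2) = 2.7481
  k=3: S(3,-3) = 0.2539; S(3,-2) = 0.4089; S(3,-1) = 0.6583; S(3,+0) = 1.0600; S(3,+1) = 1.7067; S(3,+2) = 2.7481; S(3,+3) = 4.4247
Terminal payoffs V(N, j) = max(S_T - K, 0):
  V(3,-3) = 0.000000; V(3,-2) = 0.000000; V(3,-1) = 0.000000; V(3,+0) = 0.000000; V(3,+1) = 0.536736; V(3,+2) = 1.578065; V(3,+3) = 3.254737
Backward induction: V(k, j) = exp(-r*dt) * [p_u * V(k+1, j+1) + p_m * V(k+1, j) + p_d * V(k+1, j-1)]
  V(2,-2) = exp(-r*dt) * [p_u*0.000000 + p_m*0.000000 + p_d*0.000000] = 0.000000
  V(2,-1) = exp(-r*dt) * [p_u*0.000000 + p_m*0.000000 + p_d*0.000000] = 0.000000
  V(2,+0) = exp(-r*dt) * [p_u*0.536736 + p_m*0.000000 + p_d*0.000000] = 0.070737
  V(2,+1) = exp(-r*dt) * [p_u*1.578065 + p_m*0.536736 + p_d*0.000000] = 0.563925
  V(2,+2) = exp(-r*dt) * [p_u*3.254737 + p_m*1.578065 + p_d*0.536736] = 1.582718
  V(1,-1) = exp(-r*dt) * [p_u*0.070737 + p_m*0.000000 + p_d*0.000000] = 0.009323
  V(1,+0) = exp(-r*dt) * [p_u*0.563925 + p_m*0.070737 + p_d*0.000000] = 0.121232
  V(1,+1) = exp(-r*dt) * [p_u*1.582718 + p_m*0.563925 + p_d*0.070737] = 0.596703
  V(0,+0) = exp(-r*dt) * [p_u*0.596703 + p_m*0.121232 + p_d*0.009323] = 0.160901


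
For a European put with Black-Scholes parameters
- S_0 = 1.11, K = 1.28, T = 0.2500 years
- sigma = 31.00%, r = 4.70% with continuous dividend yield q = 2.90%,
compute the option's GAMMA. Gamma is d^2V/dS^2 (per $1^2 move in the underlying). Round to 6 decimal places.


Answer: Gamma = 1.654404

Derivation:
d1 = -0.8128229846; d2 = -0.9678229846
phi(d1) = 0.2867114025; exp(-qT) = 0.9927762179; exp(-rT) = 0.9883187617
Gamma = exp(-qT) * phi(d1) / (S * sigma * sqrt(T)) = 0.9927762179 * 0.2867114025 / (1.1100 * 0.3100 * 0.5000000000) = 1.654404


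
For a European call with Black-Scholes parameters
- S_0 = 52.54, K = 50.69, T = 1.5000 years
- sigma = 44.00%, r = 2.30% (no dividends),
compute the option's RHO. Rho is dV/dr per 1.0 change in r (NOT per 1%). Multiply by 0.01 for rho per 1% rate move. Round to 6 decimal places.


Answer: Rho = 32.670735

Derivation:
d1 = 0.3999833628; d2 = -0.1389043806
phi(d1) = 0.3682725911; exp(-qT) = 1.0000000000; exp(-rT) = 0.9660883397
N(d2) = 0.4447628546
Rho = K*T*exp(-rT)*N(d2) = 50.6900 * 1.5000 * 0.9660883397 * 0.4447628546 = 32.670735


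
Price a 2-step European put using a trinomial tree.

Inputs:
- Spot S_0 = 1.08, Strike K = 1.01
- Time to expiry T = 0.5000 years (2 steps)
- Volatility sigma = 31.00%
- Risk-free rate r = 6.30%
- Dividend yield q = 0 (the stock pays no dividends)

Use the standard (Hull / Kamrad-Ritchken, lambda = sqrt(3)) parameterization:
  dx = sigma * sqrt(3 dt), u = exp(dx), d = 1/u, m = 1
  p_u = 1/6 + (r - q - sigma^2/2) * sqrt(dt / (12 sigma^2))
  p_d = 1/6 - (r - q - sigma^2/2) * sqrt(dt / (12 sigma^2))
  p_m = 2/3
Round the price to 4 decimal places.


dt = T/N = 0.250000; dx = sigma*sqrt(3*dt) = 0.268468
u = exp(dx) = 1.307959; d = 1/u = 0.764550
p_u = 0.173627, p_m = 0.666667, p_d = 0.159706
Discount per step: exp(-r*dt) = 0.984373
Stock lattice S(k, j) with j the centered position index:
  k=0: S(0,+0) = 1.0800
  k=1: S(1,-1) = 0.8257; S(1,+0) = 1.0800; S(1,+1) = 1.4126
  k=2: S(2,-2) = 0.6313; S(2,-1) = 0.8257; S(2,+0) = 1.0800; S(2,+1) = 1.4126; S(2,+2) = 1.8476
Terminal payoffs V(N, j) = max(K - S_T, 0):
  V(2,-2) = 0.378700; V(2,-1) = 0.184286; V(2,+0) = 0.000000; V(2,+1) = 0.000000; V(2,+2) = 0.000000
Backward induction: V(k, j) = exp(-r*dt) * [p_u * V(k+1, j+1) + p_m * V(k+1, j) + p_d * V(k+1, j-1)]
  V(1,-1) = exp(-r*dt) * [p_u*0.000000 + p_m*0.184286 + p_d*0.378700] = 0.180473
  V(1,+0) = exp(-r*dt) * [p_u*0.000000 + p_m*0.000000 + p_d*0.184286] = 0.028972
  V(1,+1) = exp(-r*dt) * [p_u*0.000000 + p_m*0.000000 + p_d*0.000000] = 0.000000
  V(0,+0) = exp(-r*dt) * [p_u*0.000000 + p_m*0.028972 + p_d*0.180473] = 0.047385

Answer: Price = V(0,0) = 0.0474


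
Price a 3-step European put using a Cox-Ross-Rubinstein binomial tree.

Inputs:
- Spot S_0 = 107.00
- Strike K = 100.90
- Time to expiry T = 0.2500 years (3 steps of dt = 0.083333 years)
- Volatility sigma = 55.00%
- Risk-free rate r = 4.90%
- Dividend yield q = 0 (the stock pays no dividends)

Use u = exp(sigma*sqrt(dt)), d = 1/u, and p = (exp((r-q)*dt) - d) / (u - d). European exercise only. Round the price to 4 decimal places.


dt = T/N = 0.083333
u = exp(sigma*sqrt(dt)) = 1.172070; d = 1/u = 0.853191
p = (exp((r-q)*dt) - d) / (u - d) = 0.473222
Discount per step: exp(-r*dt) = 0.995925
Stock lattice S(k, i) with i counting down-moves:
  k=0: S(0,0) = 107.0000
  k=1: S(1,0) = 125.4115; S(1,1) = 91.2915
  k=2: S(2,0) = 146.9910; S(2,1) = 107.0000; S(2,2) = 77.8891
  k=3: S(3,0) = 172.2837; S(3,1) = 125.4115; S(3,2) = 91.2915; S(3,3) = 66.4543
Terminal payoffs V(N, i) = max(K - S_T, 0):
  V(3,0) = 0.000000; V(3,1) = 0.000000; V(3,2) = 9.608516; V(3,3) = 34.445675
Backward induction: V(k, i) = exp(-r*dt) * [p * V(k+1, i) + (1-p) * V(k+1, i+1)].
  V(2,0) = exp(-r*dt) * [p*0.000000 + (1-p)*0.000000] = 0.000000
  V(2,1) = exp(-r*dt) * [p*0.000000 + (1-p)*9.608516] = 5.040931
  V(2,2) = exp(-r*dt) * [p*9.608516 + (1-p)*34.445675] = 22.599719
  V(1,0) = exp(-r*dt) * [p*0.000000 + (1-p)*5.040931] = 2.644631
  V(1,1) = exp(-r*dt) * [p*5.040931 + (1-p)*22.599719] = 14.232283
  V(0,0) = exp(-r*dt) * [p*2.644631 + (1-p)*14.232283] = 8.713102

Answer: Price = V(0,0) = 8.7131


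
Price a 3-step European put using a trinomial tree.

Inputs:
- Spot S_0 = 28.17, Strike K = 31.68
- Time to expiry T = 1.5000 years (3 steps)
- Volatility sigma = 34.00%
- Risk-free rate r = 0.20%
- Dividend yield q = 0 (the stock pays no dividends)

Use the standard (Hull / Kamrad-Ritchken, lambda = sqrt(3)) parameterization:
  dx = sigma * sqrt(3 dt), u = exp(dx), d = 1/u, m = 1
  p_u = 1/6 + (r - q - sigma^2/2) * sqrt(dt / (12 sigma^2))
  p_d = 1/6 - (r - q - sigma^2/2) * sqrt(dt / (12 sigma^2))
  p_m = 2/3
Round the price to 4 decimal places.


Answer: Price = V(0,0) = 6.8473

Derivation:
dt = T/N = 0.500000; dx = sigma*sqrt(3*dt) = 0.416413
u = exp(dx) = 1.516512; d = 1/u = 0.659408
p_u = 0.133166, p_m = 0.666667, p_d = 0.200167
Discount per step: exp(-r*dt) = 0.999000
Stock lattice S(k, j) with j the centered position index:
  k=0: S(0,+0) = 28.1700
  k=1: S(1,-1) = 18.5755; S(1,+0) = 28.1700; S(1,+1) = 42.7202
  k=2: S(2,-2) = 12.2488; S(2,-1) = 18.5755; S(2,+0) = 28.1700; S(2,+1) = 42.7202; S(2,+2) = 64.7856
  k=3: S(3,-3) = 8.0770; S(3,-2) = 12.2488; S(3,-1) = 18.5755; S(3,+0) = 28.1700; S(3,+1) = 42.7202; S(3,+2) = 64.7856; S(3,+3) = 98.2482
Terminal payoffs V(N, j) = max(K - S_T, 0):
  V(3,-3) = 23.603022; V(3,-2) = 19.431162; V(3,-1) = 13.104485; V(3,+0) = 3.510000; V(3,+1) = 0.000000; V(3,+2) = 0.000000; V(3,+3) = 0.000000
Backward induction: V(k, j) = exp(-r*dt) * [p_u * V(k+1, j+1) + p_m * V(k+1, j) + p_d * V(k+1, j-1)]
  V(2,-2) = exp(-r*dt) * [p_u*13.104485 + p_m*19.431162 + p_d*23.603022] = 19.404317
  V(2,-1) = exp(-r*dt) * [p_u*3.510000 + p_m*13.104485 + p_d*19.431162] = 13.080128
  V(2,+0) = exp(-r*dt) * [p_u*0.000000 + p_m*3.510000 + p_d*13.104485] = 4.958125
  V(2,+1) = exp(-r*dt) * [p_u*0.000000 + p_m*0.000000 + p_d*3.510000] = 0.701884
  V(2,+2) = exp(-r*dt) * [p_u*0.000000 + p_m*0.000000 + p_d*0.000000] = 0.000000
  V(1,-1) = exp(-r*dt) * [p_u*4.958125 + p_m*13.080128 + p_d*19.404317] = 13.251188
  V(1,+0) = exp(-r*dt) * [p_u*0.701884 + p_m*4.958125 + p_d*13.080128] = 6.011081
  V(1,+1) = exp(-r*dt) * [p_u*0.000000 + p_m*0.701884 + p_d*4.958125] = 1.458916
  V(0,+0) = exp(-r*dt) * [p_u*1.458916 + p_m*6.011081 + p_d*13.251188] = 6.847266


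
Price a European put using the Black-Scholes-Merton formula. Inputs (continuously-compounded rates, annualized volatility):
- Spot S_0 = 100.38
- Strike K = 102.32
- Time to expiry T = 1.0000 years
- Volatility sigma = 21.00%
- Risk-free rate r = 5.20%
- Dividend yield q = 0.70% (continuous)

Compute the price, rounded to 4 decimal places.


d1 = (ln(S/K) + (r - q + 0.5*sigma^2) * T) / (sigma * sqrt(T)) = 0.22813251
d2 = d1 - sigma * sqrt(T) = 0.01813251
exp(-rT) = 0.94932887; exp(-qT) = 0.99302444
P = K * exp(-rT) * N(-d2) - S_0 * exp(-qT) * N(-d1)
N(-d1) = 0.40977161; N(-d2) = 0.49276657
P = 102.3200 * 0.94932887 * 0.49276657 - 100.3800 * 0.99302444 * 0.40977161 = 7.0191

Answer: Price = 7.0191


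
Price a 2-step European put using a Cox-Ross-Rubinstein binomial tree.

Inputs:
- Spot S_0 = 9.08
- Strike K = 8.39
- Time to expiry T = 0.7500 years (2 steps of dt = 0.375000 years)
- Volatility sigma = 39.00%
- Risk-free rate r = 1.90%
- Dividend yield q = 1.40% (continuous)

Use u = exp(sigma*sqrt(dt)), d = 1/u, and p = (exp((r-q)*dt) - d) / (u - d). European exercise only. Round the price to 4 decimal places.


dt = T/N = 0.375000
u = exp(sigma*sqrt(dt)) = 1.269757; d = 1/u = 0.787552
p = (exp((r-q)*dt) - d) / (u - d) = 0.444468
Discount per step: exp(-r*dt) = 0.992900
Stock lattice S(k, i) with i counting down-moves:
  k=0: S(0,0) = 9.0800
  k=1: S(1,0) = 11.5294; S(1,1) = 7.1510
  k=2: S(2,0) = 14.6395; S(2,1) = 9.0800; S(2,2) = 5.6318
Terminal payoffs V(N, i) = max(K - S_T, 0):
  V(2,0) = 0.000000; V(2,1) = 0.000000; V(2,2) = 2.758230
Backward induction: V(k, i) = exp(-r*dt) * [p * V(k+1, i) + (1-p) * V(k+1, i+1)].
  V(1,0) = exp(-r*dt) * [p*0.000000 + (1-p)*0.000000] = 0.000000
  V(1,1) = exp(-r*dt) * [p*0.000000 + (1-p)*2.758230] = 1.521407
  V(0,0) = exp(-r*dt) * [p*0.000000 + (1-p)*1.521407] = 0.839190

Answer: Price = V(0,0) = 0.8392
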